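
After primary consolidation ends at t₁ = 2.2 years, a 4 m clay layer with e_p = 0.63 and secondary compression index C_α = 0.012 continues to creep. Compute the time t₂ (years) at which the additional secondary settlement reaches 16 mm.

S_s = C_α·H/(1+e_p)·log₁₀(t₂/t₁) ⇒ log₁₀(t₂/t₁) = S_s·(1+e_p)/(C_α·H).
log₁₀(t₂/t₁) = 0.016 × (1+0.63) / (0.012×4) = 0.5433
t₂ = t₁ × 10^0.5433 = 2.2 × 3.494 = 7.687 years

t₂ ≈ 7.69 years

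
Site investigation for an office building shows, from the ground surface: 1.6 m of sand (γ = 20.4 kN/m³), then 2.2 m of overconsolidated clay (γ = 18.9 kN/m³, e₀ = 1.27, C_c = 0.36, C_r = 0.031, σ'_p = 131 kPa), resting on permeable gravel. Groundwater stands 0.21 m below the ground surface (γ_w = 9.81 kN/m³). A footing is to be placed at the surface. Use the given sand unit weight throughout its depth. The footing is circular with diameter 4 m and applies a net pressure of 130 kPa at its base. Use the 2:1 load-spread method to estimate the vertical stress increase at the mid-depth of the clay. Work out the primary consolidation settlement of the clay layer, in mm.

S_c ≈ 12.5 mm

Mid-depth of clay below the ground surface: z = 1.6 + 2.2/2 = 2.7 m.
Total vertical stress at mid-clay: σ_v = 20.4×1.6 + 18.9×1.1 = 53.43 kPa.
Pore pressure: u = 9.81×(2.7 − 0.21) = 24.427 kPa.
Initial effective stress: σ'_0 = σ_v − u = 53.43 − 24.427 = 29.003 kPa.
Stress increase at mid-clay by the 2:1 spreading method:
Δσ ≈ qD²/(D+z)² = 130×4²/(4+2.7)² = 46.335 kPa
Final effective stress: σ'_f = 29.003 + 46.335 = 75.338 kPa.
σ'_f = 75.338 ≤ σ'_p = 131 kPa, so the clay remains overconsolidated and only the recompression index applies:
S_c = C_r·H/(1+e₀)·log₁₀(σ'_f/σ'_0) = 0.031×2.2/2.27×log₁₀(75.338/29.003)
    = 0.030044 × 0.41457 = 0.01246 m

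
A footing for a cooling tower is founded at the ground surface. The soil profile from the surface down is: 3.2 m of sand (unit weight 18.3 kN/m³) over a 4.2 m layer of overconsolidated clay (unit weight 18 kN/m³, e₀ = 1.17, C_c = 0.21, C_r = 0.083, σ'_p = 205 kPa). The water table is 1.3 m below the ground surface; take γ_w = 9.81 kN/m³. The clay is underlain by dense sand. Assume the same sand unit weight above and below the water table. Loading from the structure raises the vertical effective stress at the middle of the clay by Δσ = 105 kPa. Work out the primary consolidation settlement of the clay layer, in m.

Mid-depth of clay below the ground surface: z = 3.2 + 4.2/2 = 5.3 m.
Total vertical stress at mid-clay: σ_v = 18.3×3.2 + 18×2.1 = 96.36 kPa.
Pore pressure: u = 9.81×(5.3 − 1.3) = 39.24 kPa.
Initial effective stress: σ'_0 = σ_v − u = 96.36 − 39.24 = 57.12 kPa.
Final effective stress: σ'_f = 57.12 + 105 = 162.12 kPa.
σ'_f = 162.12 ≤ σ'_p = 205 kPa, so the clay remains overconsolidated and only the recompression index applies:
S_c = C_r·H/(1+e₀)·log₁₀(σ'_f/σ'_0) = 0.083×4.2/2.17×log₁₀(162.12/57.12)
    = 0.16065 × 0.45305 = 0.07278 m

S_c ≈ 0.0728 m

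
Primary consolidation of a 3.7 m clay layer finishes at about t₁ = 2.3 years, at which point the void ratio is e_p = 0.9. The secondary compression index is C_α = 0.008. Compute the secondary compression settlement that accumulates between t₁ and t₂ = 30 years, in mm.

S_s ≈ 17.4 mm

Secondary compression: S_s = C_α·H/(1+e_p)·log₁₀(t₂/t₁)
S_s = 0.008×3.7/(1+0.9)×log₁₀(30/2.3)
    = 0.01558 × 1.115 = 0.01738 m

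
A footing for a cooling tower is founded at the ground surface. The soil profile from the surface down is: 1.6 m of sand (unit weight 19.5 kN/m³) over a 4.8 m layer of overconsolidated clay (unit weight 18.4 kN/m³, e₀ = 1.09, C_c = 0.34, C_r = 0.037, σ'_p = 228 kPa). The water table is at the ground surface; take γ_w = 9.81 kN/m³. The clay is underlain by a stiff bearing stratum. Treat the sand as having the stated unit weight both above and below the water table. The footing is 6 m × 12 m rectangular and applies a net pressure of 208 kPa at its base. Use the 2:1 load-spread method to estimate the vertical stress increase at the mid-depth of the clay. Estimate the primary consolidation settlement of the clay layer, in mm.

Mid-depth of clay below the ground surface: z = 1.6 + 4.8/2 = 4 m.
Total vertical stress at mid-clay: σ_v = 19.5×1.6 + 18.4×2.4 = 75.36 kPa.
Pore pressure: u = 9.81×(4 − 0) = 39.24 kPa.
Initial effective stress: σ'_0 = σ_v − u = 75.36 − 39.24 = 36.12 kPa.
Stress increase at mid-clay by the 2:1 spreading method:
Δσ = qBL/((B+z)(L+z)) = 208×6×12/((6+4)(12+4)) = 93.6 kPa
Final effective stress: σ'_f = 36.12 + 93.6 = 129.72 kPa.
σ'_f = 129.72 ≤ σ'_p = 228 kPa, so the clay remains overconsolidated and only the recompression index applies:
S_c = C_r·H/(1+e₀)·log₁₀(σ'_f/σ'_0) = 0.037×4.8/2.09×log₁₀(129.72/36.12)
    = 0.084978 × 0.55526 = 0.04718 m

S_c ≈ 47.2 mm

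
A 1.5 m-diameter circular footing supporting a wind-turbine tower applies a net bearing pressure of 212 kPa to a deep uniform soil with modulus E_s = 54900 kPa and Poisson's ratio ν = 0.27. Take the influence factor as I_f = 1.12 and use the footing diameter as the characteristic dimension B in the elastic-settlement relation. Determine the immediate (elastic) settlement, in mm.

Immediate (elastic) settlement: S_e = q·B·(1−ν²)/E_s · I_f.
S_e = 212 × 1.5 × (1 − 0.27²) / 54900 × 1.12
    = 212 × 1.5 × 0.9271 / 54900 × 1.12
    = 0.006014 m = 6.014 mm

S_e ≈ 6.01 mm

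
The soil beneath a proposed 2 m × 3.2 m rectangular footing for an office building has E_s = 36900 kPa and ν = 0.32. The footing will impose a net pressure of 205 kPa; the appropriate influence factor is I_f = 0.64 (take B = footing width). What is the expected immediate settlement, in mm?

Immediate (elastic) settlement: S_e = q·B·(1−ν²)/E_s · I_f.
S_e = 205 × 2 × (1 − 0.32²) / 36900 × 0.64
    = 205 × 2 × 0.8976 / 36900 × 0.64
    = 0.006383 m = 6.383 mm

S_e ≈ 6.38 mm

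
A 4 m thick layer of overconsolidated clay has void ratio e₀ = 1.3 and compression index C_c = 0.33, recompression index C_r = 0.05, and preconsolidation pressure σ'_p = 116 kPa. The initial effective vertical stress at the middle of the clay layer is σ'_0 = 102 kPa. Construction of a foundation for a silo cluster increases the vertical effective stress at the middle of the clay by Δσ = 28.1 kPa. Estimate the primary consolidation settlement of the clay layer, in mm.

Final effective stress: σ'_f = 102 + 28.1 = 130.1 kPa.
σ'_f = 130.1 > σ'_p = 116 kPa, so the stress path crosses the preconsolidation pressure — recompression up to σ'_p, then virgin compression beyond:
S_c = H/(1+e₀)·[C_r·log₁₀(σ'_p/σ'_0) + C_c·log₁₀(σ'_f/σ'_p)]
    = 4/2.3 × [0.05×log₁₀(116/102) + 0.33×log₁₀(130.1/116)]
    = 1.7391 × [0.0027929 + 0.01644] = 0.03345 m

S_c ≈ 33.4 mm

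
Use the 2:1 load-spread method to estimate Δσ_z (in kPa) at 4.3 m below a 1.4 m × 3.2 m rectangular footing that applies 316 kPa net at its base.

By the 2:1 method the load spreads at 1 horizontal : 2 vertical, so at depth z the loaded area has grown by z in each plan dimension:
Δσ = qBL/((B+z)(L+z)) = 316×1.4×3.2/((1.4+4.3)(3.2+4.3)) = 33.115 kPa

Δσ_z ≈ 33.1 kPa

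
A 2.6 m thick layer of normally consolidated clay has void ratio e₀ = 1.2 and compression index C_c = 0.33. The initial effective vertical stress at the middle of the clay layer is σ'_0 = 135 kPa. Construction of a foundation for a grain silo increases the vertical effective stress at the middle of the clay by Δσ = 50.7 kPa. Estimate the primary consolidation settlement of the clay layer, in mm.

Final effective stress: σ'_f = σ'_0 + Δσ = 135 + 50.7 = 185.7 kPa.
Normally consolidated clay, so the full stress increment lies on the virgin compression line:
S_c = C_c·H/(1+e₀)·log₁₀(σ'_f/σ'_0) = 0.33×2.6/(1+1.2)×log₁₀(185.7/135)
    = 0.39 × 0.13848 = 0.05401 m

S_c ≈ 54 mm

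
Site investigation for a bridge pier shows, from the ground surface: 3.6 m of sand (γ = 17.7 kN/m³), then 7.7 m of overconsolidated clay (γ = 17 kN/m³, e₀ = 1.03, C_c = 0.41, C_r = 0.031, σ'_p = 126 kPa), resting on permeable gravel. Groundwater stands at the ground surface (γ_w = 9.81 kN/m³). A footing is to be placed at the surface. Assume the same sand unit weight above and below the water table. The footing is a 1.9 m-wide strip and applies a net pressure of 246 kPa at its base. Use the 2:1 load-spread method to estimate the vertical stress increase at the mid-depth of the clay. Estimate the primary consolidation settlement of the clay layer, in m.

S_c ≈ 0.0325 m

Mid-depth of clay below the ground surface: z = 3.6 + 7.7/2 = 7.45 m.
Total vertical stress at mid-clay: σ_v = 17.7×3.6 + 17×3.85 = 129.17 kPa.
Pore pressure: u = 9.81×(7.45 − 0) = 73.085 kPa.
Initial effective stress: σ'_0 = σ_v − u = 129.17 − 73.085 = 56.085 kPa.
Stress increase at mid-clay by the 2:1 spreading method:
Δσ = qB/(B+z) = 246×1.9/(1.9+7.45) = 49.989 kPa
Final effective stress: σ'_f = 56.085 + 49.989 = 106.07 kPa.
σ'_f = 106.07 ≤ σ'_p = 126 kPa, so the clay remains overconsolidated and only the recompression index applies:
S_c = C_r·H/(1+e₀)·log₁₀(σ'_f/σ'_0) = 0.031×7.7/2.03×log₁₀(106.07/56.085)
    = 0.11759 × 0.27675 = 0.03254 m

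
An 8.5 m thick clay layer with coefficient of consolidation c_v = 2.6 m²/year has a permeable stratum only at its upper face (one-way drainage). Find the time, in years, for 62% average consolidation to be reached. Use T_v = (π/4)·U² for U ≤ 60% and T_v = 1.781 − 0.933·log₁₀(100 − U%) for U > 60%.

Drainage path length: H_d = H = 8.5 m (single drainage).
U > 60%: T_v = 1.781 − 0.933·log₁₀(100 − 62) = 0.30706.
t = T_v·H_d²/c_v = 0.30706×8.5²/2.6 = 8.533 years.

t ≈ 8.53 years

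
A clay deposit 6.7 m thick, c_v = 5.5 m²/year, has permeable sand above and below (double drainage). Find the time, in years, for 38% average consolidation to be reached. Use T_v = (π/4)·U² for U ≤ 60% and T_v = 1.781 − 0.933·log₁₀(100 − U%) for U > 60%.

Drainage path length: H_d = H/2 = 3.35 m (double drainage).
U ≤ 60%: T_v = (π/4)·U² = (π/4)×0.38² = 0.11341.
t = T_v·H_d²/c_v = 0.11341×3.35²/5.5 = 0.2314 years.

t ≈ 0.231 years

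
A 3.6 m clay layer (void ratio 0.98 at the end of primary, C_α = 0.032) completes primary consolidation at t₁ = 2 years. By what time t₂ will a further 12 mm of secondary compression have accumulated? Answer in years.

t₂ ≈ 3.22 years

S_s = C_α·H/(1+e_p)·log₁₀(t₂/t₁) ⇒ log₁₀(t₂/t₁) = S_s·(1+e_p)/(C_α·H).
log₁₀(t₂/t₁) = 0.012 × (1+0.98) / (0.032×3.6) = 0.2062
t₂ = t₁ × 10^0.2062 = 2 × 1.608 = 3.216 years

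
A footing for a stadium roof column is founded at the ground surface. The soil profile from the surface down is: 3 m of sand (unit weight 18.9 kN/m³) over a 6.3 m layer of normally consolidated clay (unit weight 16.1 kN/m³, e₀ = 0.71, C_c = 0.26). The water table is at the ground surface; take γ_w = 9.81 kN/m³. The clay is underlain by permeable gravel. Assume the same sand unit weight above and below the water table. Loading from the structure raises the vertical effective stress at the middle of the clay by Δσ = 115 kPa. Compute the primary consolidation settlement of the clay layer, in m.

Mid-depth of clay below the ground surface: z = 3 + 6.3/2 = 6.15 m.
Total vertical stress at mid-clay: σ_v = 18.9×3 + 16.1×3.15 = 107.41 kPa.
Pore pressure: u = 9.81×(6.15 − 0) = 60.332 kPa.
Initial effective stress: σ'_0 = σ_v − u = 107.41 − 60.332 = 47.078 kPa.
Final effective stress: σ'_f = σ'_0 + Δσ = 47.078 + 115 = 162.08 kPa.
Normally consolidated clay, so the full stress increment lies on the virgin compression line:
S_c = C_c·H/(1+e₀)·log₁₀(σ'_f/σ'_0) = 0.26×6.3/(1+0.71)×log₁₀(162.08/47.078)
    = 0.95789 × 0.53691 = 0.5143 m

S_c ≈ 0.514 m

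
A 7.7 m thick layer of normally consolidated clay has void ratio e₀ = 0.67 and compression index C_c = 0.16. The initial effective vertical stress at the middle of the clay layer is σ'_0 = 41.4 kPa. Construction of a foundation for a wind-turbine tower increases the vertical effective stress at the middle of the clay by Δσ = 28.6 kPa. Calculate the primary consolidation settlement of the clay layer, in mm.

Final effective stress: σ'_f = σ'_0 + Δσ = 41.4 + 28.6 = 70 kPa.
Normally consolidated clay, so the full stress increment lies on the virgin compression line:
S_c = C_c·H/(1+e₀)·log₁₀(σ'_f/σ'_0) = 0.16×7.7/(1+0.67)×log₁₀(70/41.4)
    = 0.73772 × 0.2281 = 0.1683 m

S_c ≈ 168 mm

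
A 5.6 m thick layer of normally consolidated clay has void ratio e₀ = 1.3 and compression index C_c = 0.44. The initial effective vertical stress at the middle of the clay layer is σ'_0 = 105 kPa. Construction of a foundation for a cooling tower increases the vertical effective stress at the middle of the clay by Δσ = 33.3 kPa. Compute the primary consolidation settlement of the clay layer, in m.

Final effective stress: σ'_f = σ'_0 + Δσ = 105 + 33.3 = 138.3 kPa.
Normally consolidated clay, so the full stress increment lies on the virgin compression line:
S_c = C_c·H/(1+e₀)·log₁₀(σ'_f/σ'_0) = 0.44×5.6/(1+1.3)×log₁₀(138.3/105)
    = 1.0713 × 0.11963 = 0.1282 m

S_c ≈ 0.128 m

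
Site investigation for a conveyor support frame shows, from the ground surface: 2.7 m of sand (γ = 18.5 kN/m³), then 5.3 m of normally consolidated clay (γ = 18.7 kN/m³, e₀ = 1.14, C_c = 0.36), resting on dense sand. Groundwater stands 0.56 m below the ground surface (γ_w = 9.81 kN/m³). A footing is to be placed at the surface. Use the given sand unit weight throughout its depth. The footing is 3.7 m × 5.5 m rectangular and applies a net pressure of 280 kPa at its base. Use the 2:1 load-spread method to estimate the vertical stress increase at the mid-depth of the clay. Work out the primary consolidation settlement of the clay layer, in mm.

Mid-depth of clay below the ground surface: z = 2.7 + 5.3/2 = 5.35 m.
Total vertical stress at mid-clay: σ_v = 18.5×2.7 + 18.7×2.65 = 99.505 kPa.
Pore pressure: u = 9.81×(5.35 − 0.56) = 46.99 kPa.
Initial effective stress: σ'_0 = σ_v − u = 99.505 − 46.99 = 52.515 kPa.
Stress increase at mid-clay by the 2:1 spreading method:
Δσ = qBL/((B+z)(L+z)) = 280×3.7×5.5/((3.7+5.35)(5.5+5.35)) = 58.029 kPa
Final effective stress: σ'_f = σ'_0 + Δσ = 52.515 + 58.029 = 110.54 kPa.
Normally consolidated clay, so the full stress increment lies on the virgin compression line:
S_c = C_c·H/(1+e₀)·log₁₀(σ'_f/σ'_0) = 0.36×5.3/(1+1.14)×log₁₀(110.54/52.515)
    = 0.89159 × 0.32324 = 0.2882 m

S_c ≈ 288 mm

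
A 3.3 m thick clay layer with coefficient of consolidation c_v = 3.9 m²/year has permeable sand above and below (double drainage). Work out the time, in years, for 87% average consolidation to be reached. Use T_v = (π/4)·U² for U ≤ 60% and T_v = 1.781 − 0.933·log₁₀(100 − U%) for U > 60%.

Drainage path length: H_d = H/2 = 1.65 m (double drainage).
U > 60%: T_v = 1.781 − 0.933·log₁₀(100 − 87) = 0.74169.
t = T_v·H_d²/c_v = 0.74169×1.65²/3.9 = 0.5178 years.

t ≈ 0.518 years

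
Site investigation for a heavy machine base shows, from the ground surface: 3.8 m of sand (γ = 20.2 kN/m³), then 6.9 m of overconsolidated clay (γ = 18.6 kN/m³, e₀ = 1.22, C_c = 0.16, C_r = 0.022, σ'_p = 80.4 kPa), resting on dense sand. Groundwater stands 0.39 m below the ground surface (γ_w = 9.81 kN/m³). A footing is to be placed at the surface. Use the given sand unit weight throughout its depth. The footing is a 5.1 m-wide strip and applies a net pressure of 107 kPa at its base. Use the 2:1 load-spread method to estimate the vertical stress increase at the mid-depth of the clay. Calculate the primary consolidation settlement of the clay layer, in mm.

Mid-depth of clay below the ground surface: z = 3.8 + 6.9/2 = 7.25 m.
Total vertical stress at mid-clay: σ_v = 20.2×3.8 + 18.6×3.45 = 140.93 kPa.
Pore pressure: u = 9.81×(7.25 − 0.39) = 67.297 kPa.
Initial effective stress: σ'_0 = σ_v − u = 140.93 − 67.297 = 73.633 kPa.
Stress increase at mid-clay by the 2:1 spreading method:
Δσ = qB/(B+z) = 107×5.1/(5.1+7.25) = 44.186 kPa
Final effective stress: σ'_f = 73.633 + 44.186 = 117.82 kPa.
σ'_f = 117.82 > σ'_p = 80.4 kPa, so the stress path crosses the preconsolidation pressure — recompression up to σ'_p, then virgin compression beyond:
S_c = H/(1+e₀)·[C_r·log₁₀(σ'_p/σ'_0) + C_c·log₁₀(σ'_f/σ'_p)]
    = 6.9/2.22 × [0.022×log₁₀(80.4/73.633) + 0.16×log₁₀(117.82/80.4)]
    = 3.1081 × [0.00084004 + 0.026554] = 0.08514 m

S_c ≈ 85.1 mm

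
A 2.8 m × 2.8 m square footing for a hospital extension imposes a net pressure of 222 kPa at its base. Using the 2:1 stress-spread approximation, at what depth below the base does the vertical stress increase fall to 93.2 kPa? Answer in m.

2:1 spreading — at depth z the loaded area has grown by z in each plan dimension:
qB²/(B+z)² = Δσ_z ⇒ z = B(√(q/Δσ_z) − 1) = 2.8×(√(222/93.2) − 1) = 1.521 m

z ≈ 1.52 m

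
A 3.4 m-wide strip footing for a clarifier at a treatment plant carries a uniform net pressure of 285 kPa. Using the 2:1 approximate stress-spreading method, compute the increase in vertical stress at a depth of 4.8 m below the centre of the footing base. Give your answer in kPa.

By the 2:1 method the load spreads at 1 horizontal : 2 vertical, so at depth z the loaded area has grown by z in each plan dimension:
Δσ = qB/(B+z) = 285×3.4/(3.4+4.8) = 118.17 kPa

Δσ_z ≈ 118 kPa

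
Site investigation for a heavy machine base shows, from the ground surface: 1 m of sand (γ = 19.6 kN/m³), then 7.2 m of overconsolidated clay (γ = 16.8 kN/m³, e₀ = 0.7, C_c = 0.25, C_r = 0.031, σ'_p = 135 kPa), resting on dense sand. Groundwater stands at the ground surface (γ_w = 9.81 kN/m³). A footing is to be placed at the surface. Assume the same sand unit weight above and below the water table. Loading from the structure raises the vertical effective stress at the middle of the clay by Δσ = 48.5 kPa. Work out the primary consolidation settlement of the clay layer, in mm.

S_c ≈ 49.6 mm

Mid-depth of clay below the ground surface: z = 1 + 7.2/2 = 4.6 m.
Total vertical stress at mid-clay: σ_v = 19.6×1 + 16.8×3.6 = 80.08 kPa.
Pore pressure: u = 9.81×(4.6 − 0) = 45.126 kPa.
Initial effective stress: σ'_0 = σ_v − u = 80.08 − 45.126 = 34.954 kPa.
Final effective stress: σ'_f = 34.954 + 48.5 = 83.454 kPa.
σ'_f = 83.454 ≤ σ'_p = 135 kPa, so the clay remains overconsolidated and only the recompression index applies:
S_c = C_r·H/(1+e₀)·log₁₀(σ'_f/σ'_0) = 0.031×7.2/1.7×log₁₀(83.454/34.954)
    = 0.13129 × 0.37795 = 0.04962 m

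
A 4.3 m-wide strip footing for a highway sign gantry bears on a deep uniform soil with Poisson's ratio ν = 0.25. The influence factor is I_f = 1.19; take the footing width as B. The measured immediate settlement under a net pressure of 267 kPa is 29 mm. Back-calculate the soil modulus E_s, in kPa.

E_s ≈ 44200 kPa

S_e = q·B·(1−ν²)/E_s · I_f  ⇒  E_s = q·B·(1−ν²)·I_f / S_e.
E_s = 267 × 4.3 × 0.9375 × 1.19 / 0.029 = 44170 kPa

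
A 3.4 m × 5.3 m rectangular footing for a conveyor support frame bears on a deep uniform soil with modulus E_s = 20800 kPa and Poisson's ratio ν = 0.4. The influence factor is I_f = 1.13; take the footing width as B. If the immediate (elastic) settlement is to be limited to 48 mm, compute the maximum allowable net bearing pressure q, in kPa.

q ≈ 309 kPa

S_e = q·B·(1−ν²)/E_s · I_f  ⇒  q = S_e·E_s / (B·(1−ν²)·I_f).
q = 0.048 × 20800 / (3.4 × 0.84 × 1.13) = 309.4 kPa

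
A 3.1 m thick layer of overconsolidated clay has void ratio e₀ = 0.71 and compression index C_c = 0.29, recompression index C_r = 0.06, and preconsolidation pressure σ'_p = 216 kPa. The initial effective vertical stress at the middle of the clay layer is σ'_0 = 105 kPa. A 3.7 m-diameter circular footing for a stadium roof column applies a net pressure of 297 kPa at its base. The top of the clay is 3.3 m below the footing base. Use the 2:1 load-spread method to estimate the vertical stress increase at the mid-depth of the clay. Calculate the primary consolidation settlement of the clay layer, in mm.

Mid-depth of clay below the footing base: z = 3.3 + 3.1/2 = 4.85 m.
Stress increase at mid-clay by the 2:1 spreading method:
Δσ ≈ qD²/(D+z)² = 297×3.7²/(3.7+4.85)² = 55.62 kPa
Final effective stress: σ'_f = 105 + 55.62 = 160.62 kPa.
σ'_f = 160.62 ≤ σ'_p = 216 kPa, so the clay remains overconsolidated and only the recompression index applies:
S_c = C_r·H/(1+e₀)·log₁₀(σ'_f/σ'_0) = 0.06×3.1/1.71×log₁₀(160.62/105)
    = 0.10877 × 0.18461 = 0.02008 m

S_c ≈ 20.1 mm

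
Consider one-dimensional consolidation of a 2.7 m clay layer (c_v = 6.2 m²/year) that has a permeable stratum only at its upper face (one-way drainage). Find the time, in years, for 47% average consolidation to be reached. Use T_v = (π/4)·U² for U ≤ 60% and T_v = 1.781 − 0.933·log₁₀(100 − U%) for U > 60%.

Drainage path length: H_d = H = 2.7 m (single drainage).
U ≤ 60%: T_v = (π/4)·U² = (π/4)×0.47² = 0.17349.
t = T_v·H_d²/c_v = 0.17349×2.7²/6.2 = 0.204 years.

t ≈ 0.204 years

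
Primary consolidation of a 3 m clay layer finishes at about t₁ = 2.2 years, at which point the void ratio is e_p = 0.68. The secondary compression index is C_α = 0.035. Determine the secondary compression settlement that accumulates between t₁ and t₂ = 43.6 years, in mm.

S_s ≈ 81.1 mm

Secondary compression: S_s = C_α·H/(1+e_p)·log₁₀(t₂/t₁)
S_s = 0.035×3/(1+0.68)×log₁₀(43.6/2.2)
    = 0.0625 × 1.297 = 0.08107 m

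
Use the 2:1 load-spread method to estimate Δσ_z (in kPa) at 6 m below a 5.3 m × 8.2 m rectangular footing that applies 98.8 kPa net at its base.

By the 2:1 method the load spreads at 1 horizontal : 2 vertical, so at depth z the loaded area has grown by z in each plan dimension:
Δσ = qBL/((B+z)(L+z)) = 98.8×5.3×8.2/((5.3+6)(8.2+6)) = 26.76 kPa

Δσ_z ≈ 26.8 kPa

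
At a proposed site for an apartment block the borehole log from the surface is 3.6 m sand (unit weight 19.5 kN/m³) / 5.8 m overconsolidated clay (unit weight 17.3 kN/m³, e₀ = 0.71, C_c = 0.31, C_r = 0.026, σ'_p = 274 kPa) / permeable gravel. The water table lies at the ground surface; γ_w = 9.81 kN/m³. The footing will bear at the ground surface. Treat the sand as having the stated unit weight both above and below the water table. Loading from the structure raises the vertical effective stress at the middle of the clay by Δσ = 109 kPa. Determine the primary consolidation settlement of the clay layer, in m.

Mid-depth of clay below the ground surface: z = 3.6 + 5.8/2 = 6.5 m.
Total vertical stress at mid-clay: σ_v = 19.5×3.6 + 17.3×2.9 = 120.37 kPa.
Pore pressure: u = 9.81×(6.5 − 0) = 63.765 kPa.
Initial effective stress: σ'_0 = σ_v − u = 120.37 − 63.765 = 56.605 kPa.
Final effective stress: σ'_f = 56.605 + 109 = 165.6 kPa.
σ'_f = 165.6 ≤ σ'_p = 274 kPa, so the clay remains overconsolidated and only the recompression index applies:
S_c = C_r·H/(1+e₀)·log₁₀(σ'_f/σ'_0) = 0.026×5.8/1.71×log₁₀(165.6/56.605)
    = 0.088187 × 0.46621 = 0.04111 m

S_c ≈ 0.0411 m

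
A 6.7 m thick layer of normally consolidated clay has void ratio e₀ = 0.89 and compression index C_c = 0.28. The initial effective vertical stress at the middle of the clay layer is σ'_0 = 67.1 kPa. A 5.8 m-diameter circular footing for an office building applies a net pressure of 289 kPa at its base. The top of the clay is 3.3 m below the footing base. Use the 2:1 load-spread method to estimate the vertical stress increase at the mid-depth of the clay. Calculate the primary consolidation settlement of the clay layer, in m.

S_c ≈ 0.284 m

Mid-depth of clay below the footing base: z = 3.3 + 6.7/2 = 6.65 m.
Stress increase at mid-clay by the 2:1 spreading method:
Δσ ≈ qD²/(D+z)² = 289×5.8²/(5.8+6.65)² = 62.721 kPa
Final effective stress: σ'_f = σ'_0 + Δσ = 67.1 + 62.721 = 129.82 kPa.
Normally consolidated clay, so the full stress increment lies on the virgin compression line:
S_c = C_c·H/(1+e₀)·log₁₀(σ'_f/σ'_0) = 0.28×6.7/(1+0.89)×log₁₀(129.82/67.1)
    = 0.99259 × 0.28662 = 0.2845 m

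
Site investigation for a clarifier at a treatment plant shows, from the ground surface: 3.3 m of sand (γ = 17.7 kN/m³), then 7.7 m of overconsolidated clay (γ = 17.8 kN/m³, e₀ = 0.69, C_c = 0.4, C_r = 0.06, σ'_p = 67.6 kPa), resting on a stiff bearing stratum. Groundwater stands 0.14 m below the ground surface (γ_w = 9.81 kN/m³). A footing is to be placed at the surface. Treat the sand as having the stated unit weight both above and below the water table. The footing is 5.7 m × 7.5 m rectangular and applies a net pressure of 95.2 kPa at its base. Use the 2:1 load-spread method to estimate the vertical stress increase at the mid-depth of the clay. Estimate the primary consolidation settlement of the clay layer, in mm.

Mid-depth of clay below the ground surface: z = 3.3 + 7.7/2 = 7.15 m.
Total vertical stress at mid-clay: σ_v = 17.7×3.3 + 17.8×3.85 = 126.94 kPa.
Pore pressure: u = 9.81×(7.15 − 0.14) = 68.768 kPa.
Initial effective stress: σ'_0 = σ_v − u = 126.94 − 68.768 = 58.172 kPa.
Stress increase at mid-clay by the 2:1 spreading method:
Δσ = qBL/((B+z)(L+z)) = 95.2×5.7×7.5/((5.7+7.15)(7.5+7.15)) = 21.619 kPa
Final effective stress: σ'_f = 58.172 + 21.619 = 79.791 kPa.
σ'_f = 79.791 > σ'_p = 67.6 kPa, so the stress path crosses the preconsolidation pressure — recompression up to σ'_p, then virgin compression beyond:
S_c = H/(1+e₀)·[C_r·log₁₀(σ'_p/σ'_0) + C_c·log₁₀(σ'_f/σ'_p)]
    = 7.7/1.69 × [0.06×log₁₀(67.6/58.172) + 0.4×log₁₀(79.791/67.6)]
    = 4.5562 × [0.003914 + 0.028803] = 0.1491 m

S_c ≈ 149 mm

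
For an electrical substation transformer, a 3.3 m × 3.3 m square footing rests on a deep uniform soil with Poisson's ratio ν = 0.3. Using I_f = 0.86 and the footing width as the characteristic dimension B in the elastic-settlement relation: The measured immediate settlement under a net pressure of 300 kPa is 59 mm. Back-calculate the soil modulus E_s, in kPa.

S_e = q·B·(1−ν²)/E_s · I_f  ⇒  E_s = q·B·(1−ν²)·I_f / S_e.
E_s = 300 × 3.3 × 0.91 × 0.86 / 0.059 = 13130 kPa

E_s ≈ 13100 kPa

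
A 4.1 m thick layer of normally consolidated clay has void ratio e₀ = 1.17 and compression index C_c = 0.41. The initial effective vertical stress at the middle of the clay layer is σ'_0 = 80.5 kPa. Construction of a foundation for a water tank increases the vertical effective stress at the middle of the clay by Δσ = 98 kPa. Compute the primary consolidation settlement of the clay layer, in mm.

S_c ≈ 268 mm

Final effective stress: σ'_f = σ'_0 + Δσ = 80.5 + 98 = 178.5 kPa.
Normally consolidated clay, so the full stress increment lies on the virgin compression line:
S_c = C_c·H/(1+e₀)·log₁₀(σ'_f/σ'_0) = 0.41×4.1/(1+1.17)×log₁₀(178.5/80.5)
    = 0.77465 × 0.34584 = 0.2679 m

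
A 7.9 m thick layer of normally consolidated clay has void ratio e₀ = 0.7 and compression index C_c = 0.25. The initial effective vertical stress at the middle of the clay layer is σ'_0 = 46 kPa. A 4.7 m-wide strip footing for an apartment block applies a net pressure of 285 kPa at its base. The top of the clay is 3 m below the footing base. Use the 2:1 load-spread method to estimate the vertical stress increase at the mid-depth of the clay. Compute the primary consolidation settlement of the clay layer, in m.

Mid-depth of clay below the footing base: z = 3 + 7.9/2 = 6.95 m.
Stress increase at mid-clay by the 2:1 spreading method:
Δσ = qB/(B+z) = 285×4.7/(4.7+6.95) = 114.98 kPa
Final effective stress: σ'_f = σ'_0 + Δσ = 46 + 114.98 = 160.98 kPa.
Normally consolidated clay, so the full stress increment lies on the virgin compression line:
S_c = C_c·H/(1+e₀)·log₁₀(σ'_f/σ'_0) = 0.25×7.9/(1+0.7)×log₁₀(160.98/46)
    = 1.1618 × 0.54401 = 0.632 m

S_c ≈ 0.632 m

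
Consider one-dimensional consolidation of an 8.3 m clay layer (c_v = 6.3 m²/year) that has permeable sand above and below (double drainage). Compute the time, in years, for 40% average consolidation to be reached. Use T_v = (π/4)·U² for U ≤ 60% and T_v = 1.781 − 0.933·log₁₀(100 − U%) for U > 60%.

t ≈ 0.344 years

Drainage path length: H_d = H/2 = 4.15 m (double drainage).
U ≤ 60%: T_v = (π/4)·U² = (π/4)×0.4² = 0.12566.
t = T_v·H_d²/c_v = 0.12566×4.15²/6.3 = 0.3435 years.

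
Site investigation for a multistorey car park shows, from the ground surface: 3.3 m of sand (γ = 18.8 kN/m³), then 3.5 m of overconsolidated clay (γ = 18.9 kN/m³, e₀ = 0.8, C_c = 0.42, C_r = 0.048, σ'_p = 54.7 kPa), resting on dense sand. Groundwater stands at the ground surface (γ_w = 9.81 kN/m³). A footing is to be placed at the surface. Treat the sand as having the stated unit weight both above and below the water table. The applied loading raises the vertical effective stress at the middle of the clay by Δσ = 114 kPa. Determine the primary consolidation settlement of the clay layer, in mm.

S_c ≈ 387 mm

Mid-depth of clay below the ground surface: z = 3.3 + 3.5/2 = 5.05 m.
Total vertical stress at mid-clay: σ_v = 18.8×3.3 + 18.9×1.75 = 95.115 kPa.
Pore pressure: u = 9.81×(5.05 − 0) = 49.541 kPa.
Initial effective stress: σ'_0 = σ_v − u = 95.115 − 49.541 = 45.574 kPa.
Final effective stress: σ'_f = 45.574 + 114 = 159.57 kPa.
σ'_f = 159.57 > σ'_p = 54.7 kPa, so the stress path crosses the preconsolidation pressure — recompression up to σ'_p, then virgin compression beyond:
S_c = H/(1+e₀)·[C_r·log₁₀(σ'_p/σ'_0) + C_c·log₁₀(σ'_f/σ'_p)]
    = 3.5/1.8 × [0.048×log₁₀(54.7/45.574) + 0.42×log₁₀(159.57/54.7)]
    = 1.9444 × [0.003805 + 0.19528] = 0.3871 m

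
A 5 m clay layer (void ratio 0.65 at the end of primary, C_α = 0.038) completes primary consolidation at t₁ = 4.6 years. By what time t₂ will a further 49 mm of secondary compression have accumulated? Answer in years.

S_s = C_α·H/(1+e_p)·log₁₀(t₂/t₁) ⇒ log₁₀(t₂/t₁) = S_s·(1+e_p)/(C_α·H).
log₁₀(t₂/t₁) = 0.049 × (1+0.65) / (0.038×5) = 0.4255
t₂ = t₁ × 10^0.4255 = 4.6 × 2.664 = 12.25 years

t₂ ≈ 12.3 years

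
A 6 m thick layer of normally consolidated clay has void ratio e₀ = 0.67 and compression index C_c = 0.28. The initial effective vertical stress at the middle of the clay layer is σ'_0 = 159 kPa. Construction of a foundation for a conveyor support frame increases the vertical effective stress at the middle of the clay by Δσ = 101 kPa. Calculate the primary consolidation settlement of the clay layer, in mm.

Final effective stress: σ'_f = σ'_0 + Δσ = 159 + 101 = 260 kPa.
Normally consolidated clay, so the full stress increment lies on the virgin compression line:
S_c = C_c·H/(1+e₀)·log₁₀(σ'_f/σ'_0) = 0.28×6/(1+0.67)×log₁₀(260/159)
    = 1.006 × 0.21358 = 0.2149 m

S_c ≈ 215 mm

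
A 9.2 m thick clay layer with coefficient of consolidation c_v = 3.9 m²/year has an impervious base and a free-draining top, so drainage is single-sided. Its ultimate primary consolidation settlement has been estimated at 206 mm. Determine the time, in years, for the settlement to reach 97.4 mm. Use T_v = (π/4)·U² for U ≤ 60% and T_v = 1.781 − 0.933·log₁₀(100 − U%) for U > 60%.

t ≈ 3.81 years

Drainage path length: H_d = H = 9.2 m (single drainage).
U = S(t)/S_ult = 97.4/206 = 0.4728.
U ≤ 60%: T_v = (π/4)·U² = (π/4)×0.47282² = 0.17558.
t = T_v·H_d²/c_v = 0.17558×9.2²/3.9 = 3.811 years.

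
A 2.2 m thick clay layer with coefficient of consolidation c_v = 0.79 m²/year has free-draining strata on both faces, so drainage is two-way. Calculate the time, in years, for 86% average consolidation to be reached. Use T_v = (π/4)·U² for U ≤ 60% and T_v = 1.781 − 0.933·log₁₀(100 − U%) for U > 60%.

Drainage path length: H_d = H/2 = 1.1 m (double drainage).
U > 60%: T_v = 1.781 − 0.933·log₁₀(100 − 86) = 0.71166.
t = T_v·H_d²/c_v = 0.71166×1.1²/0.79 = 1.09 years.

t ≈ 1.09 years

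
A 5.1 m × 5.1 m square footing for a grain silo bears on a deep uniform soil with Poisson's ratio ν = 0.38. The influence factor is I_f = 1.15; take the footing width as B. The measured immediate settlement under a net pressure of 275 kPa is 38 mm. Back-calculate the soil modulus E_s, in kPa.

E_s ≈ 36300 kPa

S_e = q·B·(1−ν²)/E_s · I_f  ⇒  E_s = q·B·(1−ν²)·I_f / S_e.
E_s = 275 × 5.1 × 0.8556 × 1.15 / 0.038 = 36320 kPa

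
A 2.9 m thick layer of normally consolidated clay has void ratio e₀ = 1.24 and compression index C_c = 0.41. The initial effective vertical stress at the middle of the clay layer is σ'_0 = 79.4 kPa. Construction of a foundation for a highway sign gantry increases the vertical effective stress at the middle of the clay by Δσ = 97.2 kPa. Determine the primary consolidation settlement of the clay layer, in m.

S_c ≈ 0.184 m

Final effective stress: σ'_f = σ'_0 + Δσ = 79.4 + 97.2 = 176.6 kPa.
Normally consolidated clay, so the full stress increment lies on the virgin compression line:
S_c = C_c·H/(1+e₀)·log₁₀(σ'_f/σ'_0) = 0.41×2.9/(1+1.24)×log₁₀(176.6/79.4)
    = 0.5308 × 0.34717 = 0.1843 m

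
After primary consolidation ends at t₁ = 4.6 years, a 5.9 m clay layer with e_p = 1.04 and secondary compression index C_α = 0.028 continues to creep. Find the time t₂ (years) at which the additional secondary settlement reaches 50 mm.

S_s = C_α·H/(1+e_p)·log₁₀(t₂/t₁) ⇒ log₁₀(t₂/t₁) = S_s·(1+e_p)/(C_α·H).
log₁₀(t₂/t₁) = 0.05 × (1+1.04) / (0.028×5.9) = 0.6174
t₂ = t₁ × 10^0.6174 = 4.6 × 4.144 = 19.06 years

t₂ ≈ 19.1 years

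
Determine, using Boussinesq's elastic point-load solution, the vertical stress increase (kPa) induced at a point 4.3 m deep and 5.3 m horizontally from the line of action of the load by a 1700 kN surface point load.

Boussinesq vertical stress below a point load on an elastic half-space:
Δσ_z = 3P/(2πz²) · [1 + (r/z)²]^(−5/2)
r/z = 5.3/4.3 = 1.2326; [1+(r/z)²]^(−5/2) = 0.099276.
Δσ_z = 3×1700/(2π×4.3²) × 0.099276 = 43.899 × 0.099276 = 4.358 kPa

Δσ_z ≈ 4.36 kPa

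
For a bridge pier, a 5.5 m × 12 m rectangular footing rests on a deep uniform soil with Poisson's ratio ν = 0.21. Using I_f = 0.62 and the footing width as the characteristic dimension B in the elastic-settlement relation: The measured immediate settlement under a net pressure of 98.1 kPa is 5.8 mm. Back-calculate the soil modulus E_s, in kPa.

S_e = q·B·(1−ν²)/E_s · I_f  ⇒  E_s = q·B·(1−ν²)·I_f / S_e.
E_s = 98.1 × 5.5 × 0.9559 × 0.62 / 0.0058 = 55130 kPa

E_s ≈ 55100 kPa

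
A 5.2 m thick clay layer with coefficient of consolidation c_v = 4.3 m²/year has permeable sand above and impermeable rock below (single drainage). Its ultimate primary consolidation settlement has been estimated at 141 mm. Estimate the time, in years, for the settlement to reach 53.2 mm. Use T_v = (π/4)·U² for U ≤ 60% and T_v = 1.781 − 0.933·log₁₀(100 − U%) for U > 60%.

t ≈ 0.703 years

Drainage path length: H_d = H = 5.2 m (single drainage).
U = S(t)/S_ult = 53.2/141 = 0.3773.
U ≤ 60%: T_v = (π/4)·U² = (π/4)×0.3773² = 0.11181.
t = T_v·H_d²/c_v = 0.11181×5.2²/4.3 = 0.7031 years.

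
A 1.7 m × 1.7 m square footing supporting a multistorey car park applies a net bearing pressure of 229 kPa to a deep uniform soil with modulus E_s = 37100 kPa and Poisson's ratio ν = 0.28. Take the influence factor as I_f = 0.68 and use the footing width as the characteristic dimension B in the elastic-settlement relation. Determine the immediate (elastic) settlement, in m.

S_e ≈ 0.00658 m

Immediate (elastic) settlement: S_e = q·B·(1−ν²)/E_s · I_f.
S_e = 229 × 1.7 × (1 − 0.28²) / 37100 × 0.68
    = 229 × 1.7 × 0.9216 / 37100 × 0.68
    = 0.006576 m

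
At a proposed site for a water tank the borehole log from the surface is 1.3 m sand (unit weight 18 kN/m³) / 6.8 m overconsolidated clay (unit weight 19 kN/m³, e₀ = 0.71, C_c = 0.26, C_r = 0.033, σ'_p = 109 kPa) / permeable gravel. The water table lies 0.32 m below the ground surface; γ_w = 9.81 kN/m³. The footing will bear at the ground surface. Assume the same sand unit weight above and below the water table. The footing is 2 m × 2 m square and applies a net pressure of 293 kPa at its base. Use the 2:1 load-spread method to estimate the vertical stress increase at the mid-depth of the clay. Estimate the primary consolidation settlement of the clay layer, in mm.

S_c ≈ 26.1 mm

Mid-depth of clay below the ground surface: z = 1.3 + 6.8/2 = 4.7 m.
Total vertical stress at mid-clay: σ_v = 18×1.3 + 19×3.4 = 88 kPa.
Pore pressure: u = 9.81×(4.7 − 0.32) = 42.968 kPa.
Initial effective stress: σ'_0 = σ_v − u = 88 − 42.968 = 45.032 kPa.
Stress increase at mid-clay by the 2:1 spreading method:
Δσ = qBL/((B+z)(L+z)) = 293×2×2/((2+4.7)(2+4.7)) = 26.108 kPa
Final effective stress: σ'_f = 45.032 + 26.108 = 71.14 kPa.
σ'_f = 71.14 ≤ σ'_p = 109 kPa, so the clay remains overconsolidated and only the recompression index applies:
S_c = C_r·H/(1+e₀)·log₁₀(σ'_f/σ'_0) = 0.033×6.8/1.71×log₁₀(71.14/45.032)
    = 0.13123 × 0.19859 = 0.02606 m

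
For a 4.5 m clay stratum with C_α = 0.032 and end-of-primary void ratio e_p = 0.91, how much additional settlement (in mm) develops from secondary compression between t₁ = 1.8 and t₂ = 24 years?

Secondary compression: S_s = C_α·H/(1+e_p)·log₁₀(t₂/t₁)
S_s = 0.032×4.5/(1+0.91)×log₁₀(24/1.8)
    = 0.07539 × 1.125 = 0.08481 m

S_s ≈ 84.8 mm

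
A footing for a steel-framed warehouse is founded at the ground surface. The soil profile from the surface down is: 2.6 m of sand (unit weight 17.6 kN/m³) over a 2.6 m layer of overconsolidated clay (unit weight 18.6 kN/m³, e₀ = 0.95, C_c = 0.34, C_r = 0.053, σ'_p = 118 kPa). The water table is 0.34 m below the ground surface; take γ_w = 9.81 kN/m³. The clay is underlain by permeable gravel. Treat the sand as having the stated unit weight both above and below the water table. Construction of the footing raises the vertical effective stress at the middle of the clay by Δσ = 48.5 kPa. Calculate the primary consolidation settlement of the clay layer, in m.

Mid-depth of clay below the ground surface: z = 2.6 + 2.6/2 = 3.9 m.
Total vertical stress at mid-clay: σ_v = 17.6×2.6 + 18.6×1.3 = 69.94 kPa.
Pore pressure: u = 9.81×(3.9 − 0.34) = 34.924 kPa.
Initial effective stress: σ'_0 = σ_v − u = 69.94 − 34.924 = 35.016 kPa.
Final effective stress: σ'_f = 35.016 + 48.5 = 83.516 kPa.
σ'_f = 83.516 ≤ σ'_p = 118 kPa, so the clay remains overconsolidated and only the recompression index applies:
S_c = C_r·H/(1+e₀)·log₁₀(σ'_f/σ'_0) = 0.053×2.6/1.95×log₁₀(83.516/35.016)
    = 0.070665 × 0.3775 = 0.02668 m

S_c ≈ 0.0267 m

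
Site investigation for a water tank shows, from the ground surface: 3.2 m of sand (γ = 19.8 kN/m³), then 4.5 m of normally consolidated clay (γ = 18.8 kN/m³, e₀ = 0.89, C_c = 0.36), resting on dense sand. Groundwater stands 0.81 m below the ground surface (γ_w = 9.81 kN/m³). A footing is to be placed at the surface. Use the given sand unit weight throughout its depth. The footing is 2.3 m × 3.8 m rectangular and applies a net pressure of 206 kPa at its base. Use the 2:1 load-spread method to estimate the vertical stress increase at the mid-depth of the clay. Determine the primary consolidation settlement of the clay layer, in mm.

Mid-depth of clay below the ground surface: z = 3.2 + 4.5/2 = 5.45 m.
Total vertical stress at mid-clay: σ_v = 19.8×3.2 + 18.8×2.25 = 105.66 kPa.
Pore pressure: u = 9.81×(5.45 − 0.81) = 45.518 kPa.
Initial effective stress: σ'_0 = σ_v − u = 105.66 − 45.518 = 60.142 kPa.
Stress increase at mid-clay by the 2:1 spreading method:
Δσ = qBL/((B+z)(L+z)) = 206×2.3×3.8/((2.3+5.45)(3.8+5.45)) = 25.115 kPa
Final effective stress: σ'_f = σ'_0 + Δσ = 60.142 + 25.115 = 85.257 kPa.
Normally consolidated clay, so the full stress increment lies on the virgin compression line:
S_c = C_c·H/(1+e₀)·log₁₀(σ'_f/σ'_0) = 0.36×4.5/(1+0.89)×log₁₀(85.257/60.142)
    = 0.85714 × 0.15155 = 0.1299 m

S_c ≈ 130 mm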